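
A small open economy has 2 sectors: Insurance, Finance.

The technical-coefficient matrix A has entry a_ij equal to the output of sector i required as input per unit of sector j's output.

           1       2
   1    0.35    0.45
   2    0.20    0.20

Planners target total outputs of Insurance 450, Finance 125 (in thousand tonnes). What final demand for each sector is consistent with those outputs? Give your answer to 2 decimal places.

I − A =
  [   0.65    -0.45]
  [  -0.20     0.80]
d = (I − A) x:
  d_1 = (+0.65)·450 + (-0.45)·125 = 236.25
  d_2 = (-0.20)·450 + (+0.80)·125 = 10.00

d_1 = 236.25, d_2 = 10.00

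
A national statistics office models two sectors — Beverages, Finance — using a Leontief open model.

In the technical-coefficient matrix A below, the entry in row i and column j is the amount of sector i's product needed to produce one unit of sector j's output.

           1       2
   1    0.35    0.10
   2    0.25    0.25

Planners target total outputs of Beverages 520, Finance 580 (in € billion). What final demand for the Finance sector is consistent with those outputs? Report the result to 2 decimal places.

I − A =
  [   0.65    -0.10]
  [  -0.25     0.75]
d = (I − A) x:
  d_1 = (+0.65)·520 + (-0.10)·580 = 280.00
  d_2 = (-0.25)·520 + (+0.75)·580 = 305.00

d_2 = 305.00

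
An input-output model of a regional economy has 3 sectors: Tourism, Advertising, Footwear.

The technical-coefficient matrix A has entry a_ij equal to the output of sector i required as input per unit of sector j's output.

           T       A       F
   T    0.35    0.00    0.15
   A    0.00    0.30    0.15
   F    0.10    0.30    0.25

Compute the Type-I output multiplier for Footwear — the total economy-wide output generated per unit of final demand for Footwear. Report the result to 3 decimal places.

m_F = 2.181

I − A =
  [   0.65     0.00    -0.15]
  [   0.00     0.70    -0.15]
  [  -0.10    -0.30     0.75]
Cofactors of I−A, C_ij = (−1)^(i+j)·(minor ij) (rows/columns in the sector order above):
  C_11 = (0.70)(0.75) − (-0.15)(-0.30) = 0.4800
  C_12 = −[(0.00)(0.75) − (-0.15)(-0.10)] = 0.0150
  C_13 = (0.00)(-0.30) − (0.70)(-0.10) = 0.0700
  C_21 = −[(0.00)(0.75) − (-0.15)(-0.30)] = 0.0450
  C_22 = (0.65)(0.75) − (-0.15)(-0.10) = 0.4725
  C_23 = −[(0.65)(-0.30) − (0.00)(-0.10)] = 0.1950
  C_31 = (0.00)(-0.15) − (-0.15)(0.70) = 0.1050
  C_32 = −[(0.65)(-0.15) − (-0.15)(0.00)] = 0.0975
  C_33 = (0.65)(0.70) − (0.00)(0.00) = 0.4550
det(I−A) = Σ_j (I−A)_1j·C_1j = (0.65)(0.4800) + (0.00)(0.0150) + (-0.15)(0.0700) = 0.3015
adj(I−A) = Cᵀ =
  [ 0.4800   0.0450   0.1050]
  [ 0.0150   0.4725   0.0975]
  [ 0.0700   0.1950   0.4550]
(I − A)⁻¹ = adj(I−A) / det(I−A) ≈
  [   1.5920     0.1493     0.3483]
  [   0.0498     1.5672     0.3234]
  [   0.2322     0.6468     1.5091]
The output multiplier for sector j is the column-j sum of the Leontief inverse (I − A)⁻¹ = adj(I−A) / det(I−A).
Column F of adj(I−A): (0.1050, 0.0975, 0.4550); det(I−A) = 0.3015.
m_F = (0.1050 + 0.0975 + 0.4550) / 0.3015 = 0.6575 / 0.3015 ≈ 2.181.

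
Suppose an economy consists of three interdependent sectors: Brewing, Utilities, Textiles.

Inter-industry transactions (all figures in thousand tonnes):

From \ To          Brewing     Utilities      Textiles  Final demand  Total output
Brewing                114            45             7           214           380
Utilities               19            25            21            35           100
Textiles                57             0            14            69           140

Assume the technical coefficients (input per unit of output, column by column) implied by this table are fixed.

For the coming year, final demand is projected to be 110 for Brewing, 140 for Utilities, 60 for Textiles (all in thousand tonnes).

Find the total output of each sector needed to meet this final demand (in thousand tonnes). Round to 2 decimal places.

Technical coefficients a_ij = z_ij / X_j:
  a_11 = 114/380 = 0.30, a_21 = 19/380 = 0.05, a_31 = 57/380 = 0.15
  a_12 = 45/100 = 0.45, a_22 = 25/100 = 0.25, a_32 = 0/100 = 0.00
  a_13 = 7/140 = 0.05, a_23 = 21/140 = 0.15, a_33 = 14/140 = 0.10
I − A =
  [   0.70    -0.45    -0.05]
  [  -0.05     0.75    -0.15]
  [  -0.15     0.00     0.90]
Cofactors of I−A, C_ij = (−1)^(i+j)·(minor ij) (rows/columns in the sector order above):
  C_11 = (0.75)(0.90) − (-0.15)(0.00) = 0.6750
  C_12 = −[(-0.05)(0.90) − (-0.15)(-0.15)] = 0.0675
  C_13 = (-0.05)(0.00) − (0.75)(-0.15) = 0.1125
  C_21 = −[(-0.45)(0.90) − (-0.05)(0.00)] = 0.4050
  C_22 = (0.70)(0.90) − (-0.05)(-0.15) = 0.6225
  C_23 = −[(0.70)(0.00) − (-0.45)(-0.15)] = 0.0675
  C_31 = (-0.45)(-0.15) − (-0.05)(0.75) = 0.1050
  C_32 = −[(0.70)(-0.15) − (-0.05)(-0.05)] = 0.1075
  C_33 = (0.70)(0.75) − (-0.45)(-0.05) = 0.5025
det(I−A) = Σ_j (I−A)_1j·C_1j = (0.70)(0.6750) + (-0.45)(0.0675) + (-0.05)(0.1125) = 0.4365
adj(I−A) = Cᵀ =
  [ 0.6750   0.4050   0.1050]
  [ 0.0675   0.6225   0.1075]
  [ 0.1125   0.0675   0.5025]
(I − A)⁻¹ = adj(I−A) / det(I−A) ≈
  [   1.5464     0.9278     0.2405]
  [   0.1546     1.4261     0.2463]
  [   0.2577     0.1546     1.1512]
x = (I − A)⁻¹ d = adj(I−A)·d / det(I−A), with det(I−A) = 0.4365:
  x_1 = (0.6750·110 + 0.4050·140 + 0.1050·60) / 0.4365 = 137.25 / 0.4365 ≈ 314.43
  x_2 = (0.0675·110 + 0.6225·140 + 0.1075·60) / 0.4365 = 101.025 / 0.4365 ≈ 231.44
  x_3 = (0.1125·110 + 0.0675·140 + 0.5025·60) / 0.4365 = 51.975 / 0.4365 ≈ 119.07

x_1 = 314.43, x_2 = 231.44, x_3 = 119.07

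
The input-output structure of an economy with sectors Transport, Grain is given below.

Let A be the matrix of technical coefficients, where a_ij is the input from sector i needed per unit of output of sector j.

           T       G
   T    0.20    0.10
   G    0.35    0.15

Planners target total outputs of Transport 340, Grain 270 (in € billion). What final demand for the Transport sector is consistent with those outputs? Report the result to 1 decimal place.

I − A =
  [   0.80    -0.10]
  [  -0.35     0.85]
d = (I − A) x:
  d_T = (+0.80)·340 + (-0.10)·270 = 245.0
  d_G = (-0.35)·340 + (+0.85)·270 = 110.5

d_T = 245.0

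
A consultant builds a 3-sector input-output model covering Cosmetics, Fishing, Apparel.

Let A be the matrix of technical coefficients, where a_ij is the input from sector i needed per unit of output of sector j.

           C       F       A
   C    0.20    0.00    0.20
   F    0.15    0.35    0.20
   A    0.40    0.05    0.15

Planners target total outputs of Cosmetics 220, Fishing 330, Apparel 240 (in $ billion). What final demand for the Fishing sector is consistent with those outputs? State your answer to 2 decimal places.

d_F = 133.50

I − A =
  [   0.80     0.00    -0.20]
  [  -0.15     0.65    -0.20]
  [  -0.40    -0.05     0.85]
d = (I − A) x:
  d_C = (+0.80)·220 + (+0.00)·330 + (-0.20)·240 = 128.00
  d_F = (-0.15)·220 + (+0.65)·330 + (-0.20)·240 = 133.50
  d_A = (-0.40)·220 + (-0.05)·330 + (+0.85)·240 = 99.50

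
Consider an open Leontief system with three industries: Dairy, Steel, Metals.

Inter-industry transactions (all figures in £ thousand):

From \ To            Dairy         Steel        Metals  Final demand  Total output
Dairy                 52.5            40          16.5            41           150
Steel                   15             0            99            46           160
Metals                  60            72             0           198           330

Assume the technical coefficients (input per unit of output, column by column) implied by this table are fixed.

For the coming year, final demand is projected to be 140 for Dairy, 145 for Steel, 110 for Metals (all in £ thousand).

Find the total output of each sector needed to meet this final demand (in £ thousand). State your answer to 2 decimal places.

x_1 = 359.51, x_2 = 297.22, x_3 = 387.55

Technical coefficients a_ij = z_ij / X_j:
  a_11 = 52.5/150 = 0.35, a_21 = 15/150 = 0.10, a_31 = 60/150 = 0.40
  a_12 = 40/160 = 0.25, a_22 = 0/160 = 0.00, a_32 = 72/160 = 0.45
  a_13 = 16.5/330 = 0.05, a_23 = 99/330 = 0.30, a_33 = 0/330 = 0.00
I − A =
  [   0.65    -0.25    -0.05]
  [  -0.10     1.00    -0.30]
  [  -0.40    -0.45     1.00]
Cofactors of I−A, C_ij = (−1)^(i+j)·(minor ij) (rows/columns in the sector order above):
  C_11 = (1.00)(1.00) − (-0.30)(-0.45) = 0.8650
  C_12 = −[(-0.10)(1.00) − (-0.30)(-0.40)] = 0.2200
  C_13 = (-0.10)(-0.45) − (1.00)(-0.40) = 0.4450
  C_21 = −[(-0.25)(1.00) − (-0.05)(-0.45)] = 0.2725
  C_22 = (0.65)(1.00) − (-0.05)(-0.40) = 0.6300
  C_23 = −[(0.65)(-0.45) − (-0.25)(-0.40)] = 0.3925
  C_31 = (-0.25)(-0.30) − (-0.05)(1.00) = 0.1250
  C_32 = −[(0.65)(-0.30) − (-0.05)(-0.10)] = 0.2000
  C_33 = (0.65)(1.00) − (-0.25)(-0.10) = 0.6250
det(I−A) = Σ_j (I−A)_1j·C_1j = (0.65)(0.8650) + (-0.25)(0.2200) + (-0.05)(0.4450) = 0.4850
adj(I−A) = Cᵀ =
  [ 0.8650   0.2725   0.1250]
  [ 0.2200   0.6300   0.2000]
  [ 0.4450   0.3925   0.6250]
(I − A)⁻¹ = adj(I−A) / det(I−A) ≈
  [   1.7835     0.5619     0.2577]
  [   0.4536     1.2990     0.4124]
  [   0.9175     0.8093     1.2887]
x = (I − A)⁻¹ d = adj(I−A)·d / det(I−A), with det(I−A) = 0.4850:
  x_1 = (0.8650·140 + 0.2725·145 + 0.1250·110) / 0.4850 = 174.3625 / 0.4850 ≈ 359.51
  x_2 = (0.2200·140 + 0.6300·145 + 0.2000·110) / 0.4850 = 144.15 / 0.4850 ≈ 297.22
  x_3 = (0.4450·140 + 0.3925·145 + 0.6250·110) / 0.4850 = 187.9625 / 0.4850 ≈ 387.55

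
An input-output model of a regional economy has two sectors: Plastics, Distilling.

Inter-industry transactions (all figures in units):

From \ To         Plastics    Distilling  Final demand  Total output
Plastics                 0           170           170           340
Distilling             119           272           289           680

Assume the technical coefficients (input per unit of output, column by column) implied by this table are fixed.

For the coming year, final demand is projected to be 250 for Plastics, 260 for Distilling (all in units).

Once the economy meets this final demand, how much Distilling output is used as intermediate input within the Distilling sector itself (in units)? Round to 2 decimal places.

Technical coefficients a_ij = z_ij / X_j:
  a_PP = 0/340 = 0.00, a_DP = 119/340 = 0.35
  a_PD = 170/680 = 0.25, a_DD = 272/680 = 0.40
I − A =
  [   1.00    -0.25]
  [  -0.35     0.60]
det(I−A) = (1.00)(0.60) − (-0.25)(-0.35) = 0.5125
adj(I−A) = [[0.60, 0.25], [0.35, 1.00]]
(I − A)⁻¹ = adj(I−A) / det(I−A) ≈
  [   1.1707     0.4878]
  [   0.6829     1.9512]
First solve x = (I − A)⁻¹ d = adj(I−A)·d / det(I−A); in particular x_D = (0.35·250 + 1.00·260) / 0.5125 = 347.50 / 0.5125 ≈ 678.0488.
Intermediate flow from D to D: z_DD = a_DD · x_D = 0.40 × 347.50 / 0.5125 = 139.00 / 0.5125 ≈ 271.22.

z_DD = 271.22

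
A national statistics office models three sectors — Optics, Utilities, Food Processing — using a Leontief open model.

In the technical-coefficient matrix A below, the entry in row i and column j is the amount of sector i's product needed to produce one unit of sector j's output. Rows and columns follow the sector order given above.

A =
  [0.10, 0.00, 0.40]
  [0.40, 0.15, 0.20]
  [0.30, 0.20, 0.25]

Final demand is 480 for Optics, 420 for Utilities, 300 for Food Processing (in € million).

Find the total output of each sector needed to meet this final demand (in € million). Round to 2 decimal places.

I − A =
  [   0.90     0.00    -0.40]
  [  -0.40     0.85    -0.20]
  [  -0.30    -0.20     0.75]
Cofactors of I−A, C_ij = (−1)^(i+j)·(minor ij) (rows/columns in the sector order above):
  C_11 = (0.85)(0.75) − (-0.20)(-0.20) = 0.5975
  C_12 = −[(-0.40)(0.75) − (-0.20)(-0.30)] = 0.3600
  C_13 = (-0.40)(-0.20) − (0.85)(-0.30) = 0.3350
  C_21 = −[(0.00)(0.75) − (-0.40)(-0.20)] = 0.0800
  C_22 = (0.90)(0.75) − (-0.40)(-0.30) = 0.5550
  C_23 = −[(0.90)(-0.20) − (0.00)(-0.30)] = 0.1800
  C_31 = (0.00)(-0.20) − (-0.40)(0.85) = 0.3400
  C_32 = −[(0.90)(-0.20) − (-0.40)(-0.40)] = 0.3400
  C_33 = (0.90)(0.85) − (0.00)(-0.40) = 0.7650
det(I−A) = Σ_j (I−A)_1j·C_1j = (0.90)(0.5975) + (0.00)(0.3600) + (-0.40)(0.3350) = 0.40375
adj(I−A) = Cᵀ =
  [ 0.5975   0.0800   0.3400]
  [ 0.3600   0.5550   0.3400]
  [ 0.3350   0.1800   0.7650]
(I − A)⁻¹ = adj(I−A) / det(I−A) ≈
  [   1.4799     0.1981     0.8421]
  [   0.8916     1.3746     0.8421]
  [   0.8297     0.4458     1.8947]
x = (I − A)⁻¹ d = adj(I−A)·d / det(I−A), with det(I−A) = 0.40375:
  x_O = (0.5975·480 + 0.0800·420 + 0.3400·300) / 0.40375 = 422.40 / 0.40375 ≈ 1046.19
  x_U = (0.3600·480 + 0.5550·420 + 0.3400·300) / 0.40375 = 507.90 / 0.40375 ≈ 1257.96
  x_F = (0.3350·480 + 0.1800·420 + 0.7650·300) / 0.40375 = 465.90 / 0.40375 ≈ 1153.93

x_O = 1046.19, x_U = 1257.96, x_F = 1153.93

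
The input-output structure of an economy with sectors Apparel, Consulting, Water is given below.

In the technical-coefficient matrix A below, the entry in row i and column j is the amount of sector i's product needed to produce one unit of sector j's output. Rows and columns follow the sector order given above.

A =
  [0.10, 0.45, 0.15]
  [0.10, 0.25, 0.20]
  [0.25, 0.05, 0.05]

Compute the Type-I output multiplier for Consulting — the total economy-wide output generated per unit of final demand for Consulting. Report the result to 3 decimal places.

I − A =
  [   0.90    -0.45    -0.15]
  [  -0.10     0.75    -0.20]
  [  -0.25    -0.05     0.95]
Cofactors of I−A, C_ij = (−1)^(i+j)·(minor ij) (rows/columns in the sector order above):
  C_11 = (0.75)(0.95) − (-0.20)(-0.05) = 0.7025
  C_12 = −[(-0.10)(0.95) − (-0.20)(-0.25)] = 0.1450
  C_13 = (-0.10)(-0.05) − (0.75)(-0.25) = 0.1925
  C_21 = −[(-0.45)(0.95) − (-0.15)(-0.05)] = 0.4350
  C_22 = (0.90)(0.95) − (-0.15)(-0.25) = 0.8175
  C_23 = −[(0.90)(-0.05) − (-0.45)(-0.25)] = 0.1575
  C_31 = (-0.45)(-0.20) − (-0.15)(0.75) = 0.2025
  C_32 = −[(0.90)(-0.20) − (-0.15)(-0.10)] = 0.1950
  C_33 = (0.90)(0.75) − (-0.45)(-0.10) = 0.6300
det(I−A) = Σ_j (I−A)_1j·C_1j = (0.90)(0.7025) + (-0.45)(0.1450) + (-0.15)(0.1925) = 0.538125
adj(I−A) = Cᵀ =
  [ 0.7025   0.4350   0.2025]
  [ 0.1450   0.8175   0.1950]
  [ 0.1925   0.1575   0.6300]
(I − A)⁻¹ = adj(I−A) / det(I−A) ≈
  [   1.3055     0.8084     0.3763]
  [   0.2695     1.5192     0.3624]
  [   0.3577     0.2927     1.1707]
The output multiplier for sector j is the column-j sum of the Leontief inverse (I − A)⁻¹ = adj(I−A) / det(I−A).
Column 2 of adj(I−A): (0.4350, 0.8175, 0.1575); det(I−A) = 0.538125.
m_2 = (0.4350 + 0.8175 + 0.1575) / 0.538125 = 1.41 / 0.538125 ≈ 2.620.

m_2 = 2.620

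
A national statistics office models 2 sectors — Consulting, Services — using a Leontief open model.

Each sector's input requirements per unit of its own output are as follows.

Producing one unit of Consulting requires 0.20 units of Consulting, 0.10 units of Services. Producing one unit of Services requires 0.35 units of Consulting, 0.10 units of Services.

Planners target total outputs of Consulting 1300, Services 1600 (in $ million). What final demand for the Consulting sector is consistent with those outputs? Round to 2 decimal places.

d_C = 480.00

I − A =
  [   0.80    -0.35]
  [  -0.10     0.90]
d = (I − A) x:
  d_C = (+0.80)·1300 + (-0.35)·1600 = 480.00
  d_S = (-0.10)·1300 + (+0.90)·1600 = 1310.00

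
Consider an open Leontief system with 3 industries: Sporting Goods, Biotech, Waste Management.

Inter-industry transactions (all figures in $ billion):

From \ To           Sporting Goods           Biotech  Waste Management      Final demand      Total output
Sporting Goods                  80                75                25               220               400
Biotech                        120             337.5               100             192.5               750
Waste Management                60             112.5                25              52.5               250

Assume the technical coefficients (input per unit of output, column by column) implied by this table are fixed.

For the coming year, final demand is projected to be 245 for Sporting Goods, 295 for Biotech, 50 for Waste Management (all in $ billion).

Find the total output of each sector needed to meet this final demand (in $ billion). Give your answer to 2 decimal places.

x_S = 470.80, x_B = 1013.48, x_W = 302.94

Technical coefficients a_ij = z_ij / X_j:
  a_SS = 80/400 = 0.20, a_BS = 120/400 = 0.30, a_WS = 60/400 = 0.15
  a_SB = 75/750 = 0.10, a_BB = 337.5/750 = 0.45, a_WB = 112.5/750 = 0.15
  a_SW = 25/250 = 0.10, a_BW = 100/250 = 0.40, a_WW = 25/250 = 0.10
I − A =
  [   0.80    -0.10    -0.10]
  [  -0.30     0.55    -0.40]
  [  -0.15    -0.15     0.90]
Cofactors of I−A, C_ij = (−1)^(i+j)·(minor ij) (rows/columns in the sector order above):
  C_11 = (0.55)(0.90) − (-0.40)(-0.15) = 0.4350
  C_12 = −[(-0.30)(0.90) − (-0.40)(-0.15)] = 0.3300
  C_13 = (-0.30)(-0.15) − (0.55)(-0.15) = 0.1275
  C_21 = −[(-0.10)(0.90) − (-0.10)(-0.15)] = 0.1050
  C_22 = (0.80)(0.90) − (-0.10)(-0.15) = 0.7050
  C_23 = −[(0.80)(-0.15) − (-0.10)(-0.15)] = 0.1350
  C_31 = (-0.10)(-0.40) − (-0.10)(0.55) = 0.0950
  C_32 = −[(0.80)(-0.40) − (-0.10)(-0.30)] = 0.3500
  C_33 = (0.80)(0.55) − (-0.10)(-0.30) = 0.4100
det(I−A) = Σ_j (I−A)_1j·C_1j = (0.80)(0.4350) + (-0.10)(0.3300) + (-0.10)(0.1275) = 0.30225
adj(I−A) = Cᵀ =
  [ 0.4350   0.1050   0.0950]
  [ 0.3300   0.7050   0.3500]
  [ 0.1275   0.1350   0.4100]
(I − A)⁻¹ = adj(I−A) / det(I−A) ≈
  [   1.4392     0.3474     0.3143]
  [   1.0918     2.3325     1.1580]
  [   0.4218     0.4467     1.3565]
x = (I − A)⁻¹ d = adj(I−A)·d / det(I−A), with det(I−A) = 0.30225:
  x_S = (0.4350·245 + 0.1050·295 + 0.0950·50) / 0.30225 = 142.30 / 0.30225 ≈ 470.80
  x_B = (0.3300·245 + 0.7050·295 + 0.3500·50) / 0.30225 = 306.325 / 0.30225 ≈ 1013.48
  x_W = (0.1275·245 + 0.1350·295 + 0.4100·50) / 0.30225 = 91.5625 / 0.30225 ≈ 302.94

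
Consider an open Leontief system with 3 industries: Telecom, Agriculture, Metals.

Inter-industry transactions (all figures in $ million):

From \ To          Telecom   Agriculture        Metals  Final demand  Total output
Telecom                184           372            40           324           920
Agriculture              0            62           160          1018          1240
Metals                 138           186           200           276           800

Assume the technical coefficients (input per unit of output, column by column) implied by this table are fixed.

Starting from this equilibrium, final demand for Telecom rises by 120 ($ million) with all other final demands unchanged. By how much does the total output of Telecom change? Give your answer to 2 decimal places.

Δx_1 = 154.56

Technical coefficients a_ij = z_ij / X_j:
  a_11 = 184/920 = 0.20, a_21 = 0/920 = 0.00, a_31 = 138/920 = 0.15
  a_12 = 372/1240 = 0.30, a_22 = 62/1240 = 0.05, a_32 = 186/1240 = 0.15
  a_13 = 40/800 = 0.05, a_23 = 160/800 = 0.20, a_33 = 200/800 = 0.25
I − A =
  [   0.80    -0.30    -0.05]
  [   0.00     0.95    -0.20]
  [  -0.15    -0.15     0.75]
Cofactors of I−A, C_ij = (−1)^(i+j)·(minor ij) (rows/columns in the sector order above):
  C_11 = (0.95)(0.75) − (-0.20)(-0.15) = 0.6825
  C_12 = −[(0.00)(0.75) − (-0.20)(-0.15)] = 0.0300
  C_13 = (0.00)(-0.15) − (0.95)(-0.15) = 0.1425
  C_21 = −[(-0.30)(0.75) − (-0.05)(-0.15)] = 0.2325
  C_22 = (0.80)(0.75) − (-0.05)(-0.15) = 0.5925
  C_23 = −[(0.80)(-0.15) − (-0.30)(-0.15)] = 0.1650
  C_31 = (-0.30)(-0.20) − (-0.05)(0.95) = 0.1075
  C_32 = −[(0.80)(-0.20) − (-0.05)(0.00)] = 0.1600
  C_33 = (0.80)(0.95) − (-0.30)(0.00) = 0.7600
det(I−A) = Σ_j (I−A)_1j·C_1j = (0.80)(0.6825) + (-0.30)(0.0300) + (-0.05)(0.1425) = 0.529875
adj(I−A) = Cᵀ =
  [ 0.6825   0.2325   0.1075]
  [ 0.0300   0.5925   0.1600]
  [ 0.1425   0.1650   0.7600]
(I − A)⁻¹ = adj(I−A) / det(I−A) ≈
  [   1.2880     0.4388     0.2029]
  [   0.0566     1.1182     0.3020]
  [   0.2689     0.3114     1.4343]
Δx = (I − A)⁻¹ Δd with Δd having +120 in the Telecom component and 0 elsewhere.
So Δx_1 = L_11 · (+120), where L_11 = adj(I−A)_11 / det(I−A) = 0.6825 / 0.529875.
Δx_1 = 0.6825 × (+120) / 0.529875 = 81.90 / 0.529875 ≈ 154.56.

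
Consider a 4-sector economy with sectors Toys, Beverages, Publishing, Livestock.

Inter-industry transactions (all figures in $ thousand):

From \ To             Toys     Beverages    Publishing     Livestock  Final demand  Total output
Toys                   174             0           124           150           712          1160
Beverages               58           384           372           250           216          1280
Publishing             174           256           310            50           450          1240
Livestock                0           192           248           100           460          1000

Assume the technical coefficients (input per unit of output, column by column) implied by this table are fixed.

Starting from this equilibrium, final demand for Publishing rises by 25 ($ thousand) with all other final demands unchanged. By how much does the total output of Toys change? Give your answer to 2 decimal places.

Technical coefficients a_ij = z_ij / X_j:
  a_11 = 174/1160 = 0.15, a_21 = 58/1160 = 0.05, a_31 = 174/1160 = 0.15, a_41 = 0/1160 = 0.00
  a_12 = 0/1280 = 0.00, a_22 = 384/1280 = 0.30, a_32 = 256/1280 = 0.20, a_42 = 192/1280 = 0.15
  a_13 = 124/1240 = 0.10, a_23 = 372/1240 = 0.30, a_33 = 310/1240 = 0.25, a_43 = 248/1240 = 0.20
  a_14 = 150/1000 = 0.15, a_24 = 250/1000 = 0.25, a_34 = 50/1000 = 0.05, a_44 = 100/1000 = 0.10
I − A =
  [   0.85     0.00    -0.10    -0.15]
  [  -0.05     0.70    -0.30    -0.25]
  [  -0.15    -0.20     0.75    -0.05]
  [   0.00    -0.15    -0.20     0.90]
Compute the cofactors C_ij = (−1)^(i+j)·(3×3 minor ij) of I−A; the adjugate is their transpose:
adj(I−A) = Cᵀ =
  [ 0.371125   0.041625   0.087000   0.078250]
  [ 0.081250   0.547250   0.278000   0.181000]
  [ 0.098250   0.162750   0.502500   0.089500]
  [ 0.035375   0.127375   0.158000   0.383750]
det(I−A) = Σ_j (I−A)_1j·C_1j = (0.85)(0.371125) + (0.00)(0.081250) + (-0.10)(0.098250) + (-0.15)(0.035375) = 0.300325
(I − A)⁻¹ = adj(I−A) / det(I−A) ≈
  [   1.2357     0.1386     0.2897     0.2606]
  [   0.2705     1.8222     0.9257     0.6027]
  [   0.3271     0.5419     1.6732     0.2980]
  [   0.1178     0.4241     0.5261     1.2778]
Δx = (I − A)⁻¹ Δd with Δd having +25 in the Publishing component and 0 elsewhere.
So Δx_1 = L_13 · (+25), where L_13 = adj(I−A)_13 / det(I−A) = 0.087000 / 0.300325.
Δx_1 = 0.087000 × (+25) / 0.300325 = 2.175 / 0.300325 ≈ 7.24.

Δx_1 = 7.24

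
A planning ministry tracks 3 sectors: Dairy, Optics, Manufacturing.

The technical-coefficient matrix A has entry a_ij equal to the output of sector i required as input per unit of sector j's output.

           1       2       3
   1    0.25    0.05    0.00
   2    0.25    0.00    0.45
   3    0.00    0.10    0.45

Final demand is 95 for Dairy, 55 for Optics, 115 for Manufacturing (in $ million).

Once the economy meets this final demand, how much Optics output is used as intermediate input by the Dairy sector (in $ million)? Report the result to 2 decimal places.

z_21 = 35.01

I − A =
  [   0.75    -0.05     0.00]
  [  -0.25     1.00    -0.45]
  [   0.00    -0.10     0.55]
Cofactors of I−A, C_ij = (−1)^(i+j)·(minor ij) (rows/columns in the sector order above):
  C_11 = (1.00)(0.55) − (-0.45)(-0.10) = 0.5050
  C_12 = −[(-0.25)(0.55) − (-0.45)(0.00)] = 0.1375
  C_13 = (-0.25)(-0.10) − (1.00)(0.00) = 0.0250
  C_21 = −[(-0.05)(0.55) − (0.00)(-0.10)] = 0.0275
  C_22 = (0.75)(0.55) − (0.00)(0.00) = 0.4125
  C_23 = −[(0.75)(-0.10) − (-0.05)(0.00)] = 0.0750
  C_31 = (-0.05)(-0.45) − (0.00)(1.00) = 0.0225
  C_32 = −[(0.75)(-0.45) − (0.00)(-0.25)] = 0.3375
  C_33 = (0.75)(1.00) − (-0.05)(-0.25) = 0.7375
det(I−A) = Σ_j (I−A)_1j·C_1j = (0.75)(0.5050) + (-0.05)(0.1375) + (0.00)(0.0250) = 0.371875
adj(I−A) = Cᵀ =
  [ 0.5050   0.0275   0.0225]
  [ 0.1375   0.4125   0.3375]
  [ 0.0250   0.0750   0.7375]
(I − A)⁻¹ = adj(I−A) / det(I−A) ≈
  [   1.3580     0.0739     0.0605]
  [   0.3697     1.1092     0.9076]
  [   0.0672     0.2017     1.9832]
First solve x = (I − A)⁻¹ d = adj(I−A)·d / det(I−A); in particular x_1 = (0.5050·95 + 0.0275·55 + 0.0225·115) / 0.371875 = 52.075 / 0.371875 ≈ 140.0336.
Intermediate flow from 2 to 1: z_21 = a_21 · x_1 = 0.25 × 52.075 / 0.371875 = 13.01875 / 0.371875 ≈ 35.01.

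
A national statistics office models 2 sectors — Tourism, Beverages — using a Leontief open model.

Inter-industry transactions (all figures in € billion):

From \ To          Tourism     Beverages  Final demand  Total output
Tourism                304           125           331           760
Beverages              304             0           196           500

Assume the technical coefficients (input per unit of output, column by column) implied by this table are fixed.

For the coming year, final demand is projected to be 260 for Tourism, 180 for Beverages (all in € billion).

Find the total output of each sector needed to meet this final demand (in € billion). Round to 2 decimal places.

x_T = 610.00, x_B = 424.00

Technical coefficients a_ij = z_ij / X_j:
  a_TT = 304/760 = 0.40, a_BT = 304/760 = 0.40
  a_TB = 125/500 = 0.25, a_BB = 0/500 = 0.00
I − A =
  [   0.60    -0.25]
  [  -0.40     1.00]
det(I−A) = (0.60)(1.00) − (-0.25)(-0.40) = 0.5000
adj(I−A) = [[1.00, 0.25], [0.40, 0.60]]
(I − A)⁻¹ = adj(I−A) / det(I−A) ≈
  [   2.0000     0.5000]
  [   0.8000     1.2000]
x = (I − A)⁻¹ d = adj(I−A)·d / det(I−A), with det(I−A) = 0.5000:
  x_T = (1.00·260 + 0.25·180) / 0.5000 = 305.00 / 0.5000 = 610.00
  x_B = (0.40·260 + 0.60·180) / 0.5000 = 212.00 / 0.5000 = 424.00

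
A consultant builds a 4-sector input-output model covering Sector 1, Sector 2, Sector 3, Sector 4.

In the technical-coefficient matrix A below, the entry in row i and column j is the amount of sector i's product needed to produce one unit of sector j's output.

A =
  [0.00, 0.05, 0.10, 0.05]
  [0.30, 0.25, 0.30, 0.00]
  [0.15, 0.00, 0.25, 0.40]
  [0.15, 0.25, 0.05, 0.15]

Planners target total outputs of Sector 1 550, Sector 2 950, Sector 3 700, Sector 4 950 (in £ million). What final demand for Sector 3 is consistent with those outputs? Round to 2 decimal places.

I − A =
  [   1.00    -0.05    -0.10    -0.05]
  [  -0.30     0.75    -0.30     0.00]
  [  -0.15     0.00     0.75    -0.40]
  [  -0.15    -0.25    -0.05     0.85]
d = (I − A) x:
  d_1 = (+1.00)·550 + (-0.05)·950 + (-0.10)·700 + (-0.05)·950 = 385.00
  d_2 = (-0.30)·550 + (+0.75)·950 + (-0.30)·700 + (+0.00)·950 = 337.50
  d_3 = (-0.15)·550 + (+0.00)·950 + (+0.75)·700 + (-0.40)·950 = 62.50
  d_4 = (-0.15)·550 + (-0.25)·950 + (-0.05)·700 + (+0.85)·950 = 452.50

d_3 = 62.50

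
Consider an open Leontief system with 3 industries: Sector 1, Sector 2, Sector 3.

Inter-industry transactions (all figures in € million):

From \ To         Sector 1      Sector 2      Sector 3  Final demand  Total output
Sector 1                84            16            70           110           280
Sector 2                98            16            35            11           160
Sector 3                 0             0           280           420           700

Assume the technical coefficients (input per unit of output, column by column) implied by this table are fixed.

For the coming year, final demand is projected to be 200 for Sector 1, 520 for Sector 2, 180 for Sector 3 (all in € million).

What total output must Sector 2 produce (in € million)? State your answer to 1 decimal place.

x_2 = 764.7

Technical coefficients a_ij = z_ij / X_j:
  a_11 = 84/280 = 0.30, a_21 = 98/280 = 0.35, a_31 = 0/280 = 0.00
  a_12 = 16/160 = 0.10, a_22 = 16/160 = 0.10, a_32 = 0/160 = 0.00
  a_13 = 70/700 = 0.10, a_23 = 35/700 = 0.05, a_33 = 280/700 = 0.40
I − A =
  [   0.70    -0.10    -0.10]
  [  -0.35     0.90    -0.05]
  [   0.00     0.00     0.60]
Cofactors of I−A, C_ij = (−1)^(i+j)·(minor ij) (rows/columns in the sector order above):
  C_11 = (0.90)(0.60) − (-0.05)(0.00) = 0.5400
  C_12 = −[(-0.35)(0.60) − (-0.05)(0.00)] = 0.2100
  C_13 = (-0.35)(0.00) − (0.90)(0.00) = 0.0000
  C_21 = −[(-0.10)(0.60) − (-0.10)(0.00)] = 0.0600
  C_22 = (0.70)(0.60) − (-0.10)(0.00) = 0.4200
  C_23 = −[(0.70)(0.00) − (-0.10)(0.00)] = 0.0000
  C_31 = (-0.10)(-0.05) − (-0.10)(0.90) = 0.0950
  C_32 = −[(0.70)(-0.05) − (-0.10)(-0.35)] = 0.0700
  C_33 = (0.70)(0.90) − (-0.10)(-0.35) = 0.5950
det(I−A) = Σ_j (I−A)_1j·C_1j = (0.70)(0.5400) + (-0.10)(0.2100) + (-0.10)(0.0000) = 0.3570
adj(I−A) = Cᵀ =
  [ 0.5400   0.0600   0.0950]
  [ 0.2100   0.4200   0.0700]
  [ 0.0000   0.0000   0.5950]
(I − A)⁻¹ = adj(I−A) / det(I−A) ≈
  [   1.5126     0.1681     0.2661]
  [   0.5882     1.1765     0.1961]
  [   0.0000     0.0000     1.6667]
x = (I − A)⁻¹ d = adj(I−A)·d / det(I−A), with det(I−A) = 0.3570:
  x_1 = (0.5400·200 + 0.0600·520 + 0.0950·180) / 0.3570 = 156.30 / 0.3570 ≈ 437.8
  x_2 = (0.2100·200 + 0.4200·520 + 0.0700·180) / 0.3570 = 273.00 / 0.3570 ≈ 764.7
  x_3 = (0.0000·200 + 0.0000·520 + 0.5950·180) / 0.3570 = 107.10 / 0.3570 = 300.0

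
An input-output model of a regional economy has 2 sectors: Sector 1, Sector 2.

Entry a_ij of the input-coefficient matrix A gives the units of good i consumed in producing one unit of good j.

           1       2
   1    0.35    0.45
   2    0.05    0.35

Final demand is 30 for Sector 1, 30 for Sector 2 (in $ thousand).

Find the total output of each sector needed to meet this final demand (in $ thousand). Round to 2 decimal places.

I − A =
  [   0.65    -0.45]
  [  -0.05     0.65]
det(I−A) = (0.65)(0.65) − (-0.45)(-0.05) = 0.4000
adj(I−A) = [[0.65, 0.45], [0.05, 0.65]]
(I − A)⁻¹ = adj(I−A) / det(I−A) ≈
  [   1.6250     1.1250]
  [   0.1250     1.6250]
x = (I − A)⁻¹ d = adj(I−A)·d / det(I−A), with det(I−A) = 0.4000:
  x_1 = (0.65·30 + 0.45·30) / 0.4000 = 33.00 / 0.4000 = 82.50
  x_2 = (0.05·30 + 0.65·30) / 0.4000 = 21.00 / 0.4000 = 52.50

x_1 = 82.50, x_2 = 52.50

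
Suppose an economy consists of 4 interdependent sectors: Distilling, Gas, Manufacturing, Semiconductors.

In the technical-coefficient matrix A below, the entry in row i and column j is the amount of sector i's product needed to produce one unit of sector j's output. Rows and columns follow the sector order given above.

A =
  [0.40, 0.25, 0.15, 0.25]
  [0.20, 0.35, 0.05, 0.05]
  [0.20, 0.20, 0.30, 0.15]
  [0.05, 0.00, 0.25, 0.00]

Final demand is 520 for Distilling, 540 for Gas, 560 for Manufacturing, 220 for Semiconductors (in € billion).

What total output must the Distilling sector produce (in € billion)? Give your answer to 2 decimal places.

I − A =
  [   0.60    -0.25    -0.15    -0.25]
  [  -0.20     0.65    -0.05    -0.05]
  [  -0.20    -0.20     0.70    -0.15]
  [  -0.05     0.00    -0.25     1.00]
Compute the cofactors C_ij = (−1)^(i+j)·(3×3 minor ij) of I−A; the adjugate is their transpose:
adj(I−A) = Cᵀ =
  [ 0.418125   0.208125   0.153750   0.138000]
  [ 0.147125   0.345125   0.079750   0.066000]
  [ 0.175375   0.169375   0.331250   0.102000]
  [ 0.064750   0.052750   0.090500   0.204000]
det(I−A) = Σ_j (I−A)_1j·C_1j = (0.60)(0.418125) + (-0.25)(0.147125) + (-0.15)(0.175375) + (-0.25)(0.064750) = 0.1716
(I − A)⁻¹ = adj(I−A) / det(I−A) ≈
  [   2.4366     1.2128     0.8960     0.8042]
  [   0.8574     2.0112     0.4647     0.3846]
  [   1.0220     0.9870     1.9304     0.5944]
  [   0.3773     0.3074     0.5274     1.1888]
x = (I − A)⁻¹ d = adj(I−A)·d / det(I−A), with det(I−A) = 0.1716:
  x_D = (0.418125·520 + 0.208125·540 + 0.153750·560 + 0.138000·220) / 0.1716 = 446.2725 / 0.1716 ≈ 2600.66
  x_G = (0.147125·520 + 0.345125·540 + 0.079750·560 + 0.066000·220) / 0.1716 = 322.0525 / 0.1716 ≈ 1876.76
  x_M = (0.175375·520 + 0.169375·540 + 0.331250·560 + 0.102000·220) / 0.1716 = 390.5975 / 0.1716 ≈ 2276.21
  x_S = (0.064750·520 + 0.052750·540 + 0.090500·560 + 0.204000·220) / 0.1716 = 157.715 / 0.1716 ≈ 919.09

x_D = 2600.66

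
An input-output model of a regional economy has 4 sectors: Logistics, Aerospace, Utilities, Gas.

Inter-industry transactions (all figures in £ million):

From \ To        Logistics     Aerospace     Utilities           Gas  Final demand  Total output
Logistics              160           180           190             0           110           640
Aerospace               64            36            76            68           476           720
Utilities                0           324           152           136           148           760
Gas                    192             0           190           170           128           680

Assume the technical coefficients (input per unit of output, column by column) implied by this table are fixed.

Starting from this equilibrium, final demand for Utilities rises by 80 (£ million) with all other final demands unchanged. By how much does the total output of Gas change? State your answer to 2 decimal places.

Δx_G = 64.51

Technical coefficients a_ij = z_ij / X_j:
  a_LL = 160/640 = 0.25, a_AL = 64/640 = 0.10, a_UL = 0/640 = 0.00, a_GL = 192/640 = 0.30
  a_LA = 180/720 = 0.25, a_AA = 36/720 = 0.05, a_UA = 324/720 = 0.45, a_GA = 0/720 = 0.00
  a_LU = 190/760 = 0.25, a_AU = 76/760 = 0.10, a_UU = 152/760 = 0.20, a_GU = 190/760 = 0.25
  a_LG = 0/680 = 0.00, a_AG = 68/680 = 0.10, a_UG = 136/680 = 0.20, a_GG = 170/680 = 0.25
I − A =
  [   0.75    -0.25    -0.25     0.00]
  [  -0.10     0.95    -0.10    -0.10]
  [   0.00    -0.45     0.80    -0.20]
  [  -0.30     0.00    -0.25     0.75]
Compute the cofactors C_ij = (−1)^(i+j)·(3×3 minor ij) of I−A; the adjugate is their transpose:
adj(I−A) = Cᵀ =
  [ 0.477500   0.221875   0.203125   0.083750]
  [ 0.085000   0.397500   0.101250   0.080000]
  [ 0.104250   0.268125   0.508125   0.171250]
  [ 0.225750   0.178125   0.250625   0.505000]
det(I−A) = Σ_j (I−A)_1j·C_1j = (0.75)(0.477500) + (-0.25)(0.085000) + (-0.25)(0.104250) + (0.00)(0.225750) = 0.3108125
(I − A)⁻¹ = adj(I−A) / det(I−A) ≈
  [   1.5363     0.7139     0.6535     0.2695]
  [   0.2735     1.2789     0.3258     0.2574]
  [   0.3354     0.8627     1.6348     0.5510]
  [   0.7263     0.5731     0.8064     1.6248]
Δx = (I − A)⁻¹ Δd with Δd having +80 in the Utilities component and 0 elsewhere.
So Δx_G = L_GU · (+80), where L_GU = adj(I−A)_GU / det(I−A) = 0.250625 / 0.3108125.
Δx_G = 0.250625 × (+80) / 0.3108125 = 20.05 / 0.3108125 ≈ 64.51.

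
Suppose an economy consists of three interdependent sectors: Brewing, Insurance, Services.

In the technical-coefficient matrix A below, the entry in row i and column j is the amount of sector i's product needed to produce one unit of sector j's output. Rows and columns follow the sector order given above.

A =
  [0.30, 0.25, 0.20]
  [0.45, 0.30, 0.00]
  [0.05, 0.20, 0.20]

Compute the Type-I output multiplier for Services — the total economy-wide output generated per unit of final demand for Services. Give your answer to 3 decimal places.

m_S = 2.193

I − A =
  [   0.70    -0.25    -0.20]
  [  -0.45     0.70     0.00]
  [  -0.05    -0.20     0.80]
Cofactors of I−A, C_ij = (−1)^(i+j)·(minor ij) (rows/columns in the sector order above):
  C_11 = (0.70)(0.80) − (0.00)(-0.20) = 0.5600
  C_12 = −[(-0.45)(0.80) − (0.00)(-0.05)] = 0.3600
  C_13 = (-0.45)(-0.20) − (0.70)(-0.05) = 0.1250
  C_21 = −[(-0.25)(0.80) − (-0.20)(-0.20)] = 0.2400
  C_22 = (0.70)(0.80) − (-0.20)(-0.05) = 0.5500
  C_23 = −[(0.70)(-0.20) − (-0.25)(-0.05)] = 0.1525
  C_31 = (-0.25)(0.00) − (-0.20)(0.70) = 0.1400
  C_32 = −[(0.70)(0.00) − (-0.20)(-0.45)] = 0.0900
  C_33 = (0.70)(0.70) − (-0.25)(-0.45) = 0.3775
det(I−A) = Σ_j (I−A)_1j·C_1j = (0.70)(0.5600) + (-0.25)(0.3600) + (-0.20)(0.1250) = 0.2770
adj(I−A) = Cᵀ =
  [ 0.5600   0.2400   0.1400]
  [ 0.3600   0.5500   0.0900]
  [ 0.1250   0.1525   0.3775]
(I − A)⁻¹ = adj(I−A) / det(I−A) ≈
  [   2.0217     0.8664     0.5054]
  [   1.2996     1.9856     0.3249]
  [   0.4513     0.5505     1.3628]
The output multiplier for sector j is the column-j sum of the Leontief inverse (I − A)⁻¹ = adj(I−A) / det(I−A).
Column S of adj(I−A): (0.1400, 0.0900, 0.3775); det(I−A) = 0.2770.
m_S = (0.1400 + 0.0900 + 0.3775) / 0.2770 = 0.6075 / 0.2770 ≈ 2.193.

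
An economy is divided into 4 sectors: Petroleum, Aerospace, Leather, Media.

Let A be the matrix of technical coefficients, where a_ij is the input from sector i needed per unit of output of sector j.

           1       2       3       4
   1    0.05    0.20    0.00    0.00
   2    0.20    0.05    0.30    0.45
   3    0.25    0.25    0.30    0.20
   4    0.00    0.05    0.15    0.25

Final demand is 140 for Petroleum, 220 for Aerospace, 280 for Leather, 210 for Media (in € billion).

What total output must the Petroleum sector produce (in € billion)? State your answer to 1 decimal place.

I − A =
  [   0.95    -0.20     0.00     0.00]
  [  -0.20     0.95    -0.30    -0.45]
  [  -0.25    -0.25     0.70    -0.20]
  [   0.00    -0.05    -0.15     0.75]
Compute the cofactors C_ij = (−1)^(i+j)·(3×3 minor ij) of I−A; the adjugate is their transpose:
adj(I−A) = Cᵀ =
  [ 0.378375   0.099000   0.058500   0.075000]
  [ 0.172125   0.470250   0.277875   0.356250]
  [ 0.212000   0.225125   0.625500   0.301875]
  [ 0.053875   0.076375   0.143625   0.517500]
det(I−A) = Σ_j (I−A)_1j·C_1j = (0.95)(0.378375) + (-0.20)(0.172125) + (0.00)(0.212000) + (0.00)(0.053875) = 0.32503125
(I − A)⁻¹ = adj(I−A) / det(I−A) ≈
  [   1.1641     0.3046     0.1800     0.2307]
  [   0.5296     1.4468     0.8549     1.0960]
  [   0.6522     0.6926     1.9244     0.9288]
  [   0.1658     0.2350     0.4419     1.5922]
x = (I − A)⁻¹ d = adj(I−A)·d / det(I−A), with det(I−A) = 0.32503125:
  x_1 = (0.378375·140 + 0.099000·220 + 0.058500·280 + 0.075000·210) / 0.32503125 = 106.8825 / 0.32503125 ≈ 328.8
  x_2 = (0.172125·140 + 0.470250·220 + 0.277875·280 + 0.356250·210) / 0.32503125 = 280.17 / 0.32503125 ≈ 862.0
  x_3 = (0.212000·140 + 0.225125·220 + 0.625500·280 + 0.301875·210) / 0.32503125 = 317.74125 / 0.32503125 ≈ 977.6
  x_4 = (0.053875·140 + 0.076375·220 + 0.143625·280 + 0.517500·210) / 0.32503125 = 173.235 / 0.32503125 ≈ 533.0

x_1 = 328.8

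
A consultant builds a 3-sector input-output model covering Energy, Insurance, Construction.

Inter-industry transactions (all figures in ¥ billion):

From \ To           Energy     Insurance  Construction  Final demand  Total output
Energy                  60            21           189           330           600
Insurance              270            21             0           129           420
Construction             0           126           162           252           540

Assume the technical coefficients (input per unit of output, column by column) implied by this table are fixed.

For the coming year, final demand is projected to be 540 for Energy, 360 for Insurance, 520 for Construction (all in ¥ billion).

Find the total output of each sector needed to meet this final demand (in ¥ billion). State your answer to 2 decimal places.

x_1 = 1087.58, x_2 = 894.12, x_3 = 1126.05

Technical coefficients a_ij = z_ij / X_j:
  a_11 = 60/600 = 0.10, a_21 = 270/600 = 0.45, a_31 = 0/600 = 0.00
  a_12 = 21/420 = 0.05, a_22 = 21/420 = 0.05, a_32 = 126/420 = 0.30
  a_13 = 189/540 = 0.35, a_23 = 0/540 = 0.00, a_33 = 162/540 = 0.30
I − A =
  [   0.90    -0.05    -0.35]
  [  -0.45     0.95     0.00]
  [   0.00    -0.30     0.70]
Cofactors of I−A, C_ij = (−1)^(i+j)·(minor ij) (rows/columns in the sector order above):
  C_11 = (0.95)(0.70) − (0.00)(-0.30) = 0.6650
  C_12 = −[(-0.45)(0.70) − (0.00)(0.00)] = 0.3150
  C_13 = (-0.45)(-0.30) − (0.95)(0.00) = 0.1350
  C_21 = −[(-0.05)(0.70) − (-0.35)(-0.30)] = 0.1400
  C_22 = (0.90)(0.70) − (-0.35)(0.00) = 0.6300
  C_23 = −[(0.90)(-0.30) − (-0.05)(0.00)] = 0.2700
  C_31 = (-0.05)(0.00) − (-0.35)(0.95) = 0.3325
  C_32 = −[(0.90)(0.00) − (-0.35)(-0.45)] = 0.1575
  C_33 = (0.90)(0.95) − (-0.05)(-0.45) = 0.8325
det(I−A) = Σ_j (I−A)_1j·C_1j = (0.90)(0.6650) + (-0.05)(0.3150) + (-0.35)(0.1350) = 0.5355
adj(I−A) = Cᵀ =
  [ 0.6650   0.1400   0.3325]
  [ 0.3150   0.6300   0.1575]
  [ 0.1350   0.2700   0.8325]
(I − A)⁻¹ = adj(I−A) / det(I−A) ≈
  [   1.2418     0.2614     0.6209]
  [   0.5882     1.1765     0.2941]
  [   0.2521     0.5042     1.5546]
x = (I − A)⁻¹ d = adj(I−A)·d / det(I−A), with det(I−A) = 0.5355:
  x_1 = (0.6650·540 + 0.1400·360 + 0.3325·520) / 0.5355 = 582.40 / 0.5355 ≈ 1087.58
  x_2 = (0.3150·540 + 0.6300·360 + 0.1575·520) / 0.5355 = 478.80 / 0.5355 ≈ 894.12
  x_3 = (0.1350·540 + 0.2700·360 + 0.8325·520) / 0.5355 = 603.00 / 0.5355 ≈ 1126.05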